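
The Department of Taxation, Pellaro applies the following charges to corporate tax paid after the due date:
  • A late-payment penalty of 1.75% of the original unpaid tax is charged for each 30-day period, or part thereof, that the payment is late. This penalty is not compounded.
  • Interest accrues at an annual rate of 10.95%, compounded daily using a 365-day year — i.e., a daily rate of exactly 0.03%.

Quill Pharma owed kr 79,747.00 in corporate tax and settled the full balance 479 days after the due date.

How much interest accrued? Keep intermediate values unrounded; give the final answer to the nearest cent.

Interest: kr 79,747.00 × ((1 + 0.0003)^479 − 1) = kr 79,747.00 × 0.15451281… = kr 12,321.9334…

kr 12,321.93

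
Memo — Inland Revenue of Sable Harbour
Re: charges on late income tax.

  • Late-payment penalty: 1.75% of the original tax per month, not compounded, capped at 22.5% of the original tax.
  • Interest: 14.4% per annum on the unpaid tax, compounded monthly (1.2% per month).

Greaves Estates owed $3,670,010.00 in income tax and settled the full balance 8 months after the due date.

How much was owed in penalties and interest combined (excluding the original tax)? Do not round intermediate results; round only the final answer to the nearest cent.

$881,280.36

Penalty: 8 × 1.75% × $3,670,010.00 = $513,801.40 (below the 22.5% cap of $825,752.25)
Interest: $3,670,010.00 × ((1 + 0.012)^8 − 1) = $3,670,010.00 × 0.1001302… = $367,478.9584…
Penalties + interest = $513,801.4000 + $367,478.9584… = $881,280.36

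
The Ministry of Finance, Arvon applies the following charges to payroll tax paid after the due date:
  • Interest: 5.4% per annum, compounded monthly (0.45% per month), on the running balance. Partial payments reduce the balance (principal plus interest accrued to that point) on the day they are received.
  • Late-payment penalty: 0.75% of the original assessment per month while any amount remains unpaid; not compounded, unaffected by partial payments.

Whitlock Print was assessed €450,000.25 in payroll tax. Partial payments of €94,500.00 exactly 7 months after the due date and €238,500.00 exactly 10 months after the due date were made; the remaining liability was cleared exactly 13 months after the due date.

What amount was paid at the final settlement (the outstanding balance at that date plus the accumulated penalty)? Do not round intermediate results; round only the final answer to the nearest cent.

€182,108.29

Balance at month 7: €450,000.2500 × (1 + 0.0045)^7 = €464,368.0622…
After €94,500.00 payment: €464,368.0622… − €94,500.00 = €369,868.0622…
Balance at month 10: €369,868.0622… × (1 + 0.0045)^3 = €374,883.7842…
After €238,500.00 payment: €374,883.7842… − €238,500.00 = €136,383.7842…
Balance at month 13: €136,383.7842… × (1 + 0.0045)^3 = €138,233.2630…
Penalty: 13 × 0.75% × €450,000.25 = €43,875.02…
Final settlement = outstanding balance + penalty = €138,233.2630… + €43,875.02… = €182,108.29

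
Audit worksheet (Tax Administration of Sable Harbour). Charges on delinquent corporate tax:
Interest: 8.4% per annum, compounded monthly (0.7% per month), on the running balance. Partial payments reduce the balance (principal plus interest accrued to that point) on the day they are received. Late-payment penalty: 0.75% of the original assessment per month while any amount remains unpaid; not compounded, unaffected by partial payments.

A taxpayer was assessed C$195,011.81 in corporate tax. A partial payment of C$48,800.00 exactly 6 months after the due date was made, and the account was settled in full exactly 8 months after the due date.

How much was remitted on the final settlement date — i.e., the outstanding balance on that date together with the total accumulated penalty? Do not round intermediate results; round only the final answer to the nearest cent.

Balance at month 6: C$195,011.8100 × (1 + 0.007)^6 = C$203,346.9845…
After C$48,800.00 payment: C$203,346.9845… − C$48,800.00 = C$154,546.9845…
Balance at month 8: C$154,546.9845… × (1 + 0.007)^2 = C$156,718.2151…
Penalty: 8 × 0.75% × C$195,011.81 = C$11,700.71…
Final settlement = outstanding balance + penalty = C$156,718.2151… + C$11,700.71… = C$168,418.92

C$168,418.92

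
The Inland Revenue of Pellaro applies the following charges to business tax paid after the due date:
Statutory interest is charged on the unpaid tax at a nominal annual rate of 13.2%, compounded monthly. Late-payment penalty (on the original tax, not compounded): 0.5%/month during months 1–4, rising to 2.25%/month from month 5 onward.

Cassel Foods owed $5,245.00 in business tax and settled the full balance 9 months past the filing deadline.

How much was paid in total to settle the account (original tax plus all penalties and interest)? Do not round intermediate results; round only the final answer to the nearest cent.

Penalty, months 1–4: 4 × 0.5% × $5,245.00 = $104.90
Penalty, months 5–9: 5 × 2.25% × $5,245.00 = $590.06…
Interest (13.2%/yr ÷ 12 = 1.1%/month): $5,245.00 × ((1 + 0.011)^9 − 1) = $542.6984…
Total = $5,245.00 + $694.9625 + $542.6984… = $6,482.66

$6,482.66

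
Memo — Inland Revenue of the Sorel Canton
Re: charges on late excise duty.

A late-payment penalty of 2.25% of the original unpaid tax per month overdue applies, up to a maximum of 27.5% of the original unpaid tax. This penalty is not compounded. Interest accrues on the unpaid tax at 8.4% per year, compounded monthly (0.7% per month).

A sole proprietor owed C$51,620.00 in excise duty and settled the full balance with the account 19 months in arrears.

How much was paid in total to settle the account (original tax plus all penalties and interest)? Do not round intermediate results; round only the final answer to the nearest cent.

C$73,131.13

Penalty (uncapped): 19 × 2.25% × C$51,620.00 = C$22,067.55; cap = 27.5% × C$51,620.00 = C$14,195.50 → penalty = C$14,195.50
Interest: C$51,620.00 × ((1 + 0.007)^19 − 1) = C$51,620.00 × 0.1417209… = C$7,315.6314…
Total = C$51,620.00 + C$14,195.5000 + C$7,315.6314… = C$73,131.13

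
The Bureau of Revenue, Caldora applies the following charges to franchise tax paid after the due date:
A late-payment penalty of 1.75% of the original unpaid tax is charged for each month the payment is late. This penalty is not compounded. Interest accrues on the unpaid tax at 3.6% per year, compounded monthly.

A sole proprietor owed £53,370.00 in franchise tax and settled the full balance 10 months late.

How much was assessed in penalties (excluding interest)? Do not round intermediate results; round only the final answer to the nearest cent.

Late-payment penalty = 1.75% × £53,370.00 × 10 mo = £9,339.75

£9,339.75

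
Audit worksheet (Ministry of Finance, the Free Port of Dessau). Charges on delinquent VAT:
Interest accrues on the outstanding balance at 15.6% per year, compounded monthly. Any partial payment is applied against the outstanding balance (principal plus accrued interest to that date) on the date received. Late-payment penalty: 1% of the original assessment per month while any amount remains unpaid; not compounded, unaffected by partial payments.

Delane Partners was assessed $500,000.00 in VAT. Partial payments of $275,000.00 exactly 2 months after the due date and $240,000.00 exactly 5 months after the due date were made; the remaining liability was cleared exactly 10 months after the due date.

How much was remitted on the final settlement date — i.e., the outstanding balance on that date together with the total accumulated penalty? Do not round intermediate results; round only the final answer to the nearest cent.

$57,990.77

Monthly rate = 15.6% ÷ 12 = 1.3%
Balance at month 2: $500,000.0000 × (1 + 0.013)^2 = $513,084.5000
After $275,000.00 payment: $513,084.5000 − $275,000.00 = $238,084.5000
Balance at month 5: $238,084.5000 × (1 + 0.013)^3 = $247,491.0274…
After $240,000.00 payment: $247,491.0274… − $240,000.00 = $7,491.0274…
Balance at month 10: $7,491.0274… × (1 + 0.013)^5 = $7,990.7697…
Penalty: 10 × 1% × $500,000.00 = $50,000.00
Final settlement = outstanding balance + penalty = $7,990.7697… + $50,000.00 = $57,990.77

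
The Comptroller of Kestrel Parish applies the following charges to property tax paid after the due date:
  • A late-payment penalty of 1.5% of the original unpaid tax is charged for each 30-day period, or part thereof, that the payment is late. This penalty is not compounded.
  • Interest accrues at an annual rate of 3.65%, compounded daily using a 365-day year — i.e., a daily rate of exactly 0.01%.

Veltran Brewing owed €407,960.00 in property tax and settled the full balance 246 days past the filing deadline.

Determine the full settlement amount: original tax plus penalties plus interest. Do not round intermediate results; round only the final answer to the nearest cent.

Penalty periods: ⌈246/30⌉ = 9; penalty = 9 × 1.5% × €407,960.00 = €55,074.60
Interest: €407,960.00 × ((1 + 0.0001)^246 − 1) = €407,960.00 × 0.02490382… = €10,159.7608…
Total = €407,960.00 + €55,074.6000 + €10,159.7608… = €473,194.36

€473,194.36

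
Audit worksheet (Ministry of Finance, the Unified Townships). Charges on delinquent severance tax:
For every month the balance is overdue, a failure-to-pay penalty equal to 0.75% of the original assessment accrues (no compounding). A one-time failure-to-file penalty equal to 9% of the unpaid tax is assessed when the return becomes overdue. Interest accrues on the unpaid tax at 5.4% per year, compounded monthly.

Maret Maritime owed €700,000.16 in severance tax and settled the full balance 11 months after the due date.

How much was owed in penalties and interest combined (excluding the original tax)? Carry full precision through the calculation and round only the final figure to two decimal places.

€156,190.28

Failure-to-file penalty: 9% × €700,000.16 = €63,000.01…
Failure-to-pay penalty = 0.75% × €700,000.16 × 11 mo = €57,750.01…
Interest (5.4%/yr ÷ 12 = 0.45%/month): €700,000.16 × ((1 + 0.0045)^11 − 1) = €35,440.2534…
Penalties + interest = €120,750.0276 + €35,440.2534… = €156,190.28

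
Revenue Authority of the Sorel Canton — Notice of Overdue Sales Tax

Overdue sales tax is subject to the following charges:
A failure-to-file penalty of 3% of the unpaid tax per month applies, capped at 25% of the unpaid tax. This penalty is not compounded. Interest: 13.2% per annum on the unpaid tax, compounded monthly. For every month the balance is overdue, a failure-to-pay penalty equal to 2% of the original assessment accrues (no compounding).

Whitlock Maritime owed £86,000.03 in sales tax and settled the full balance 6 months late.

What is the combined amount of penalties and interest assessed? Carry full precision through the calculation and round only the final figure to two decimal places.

Failure-to-file: 6 × 3% × £86,000.03 = £15,480.01… (under the 25% cap)
Failure-to-pay penalty = 2% × £86,000.03 × 6 mo = £10,320.00…
Interest (13.2%/yr ÷ 12 = 1.1%/month): £86,000.03 × ((1 + 0.011)^6 − 1) = £5,834.4003…
Penalties + interest = £25,800.0090 + £5,834.4003… = £31,634.41

£31,634.41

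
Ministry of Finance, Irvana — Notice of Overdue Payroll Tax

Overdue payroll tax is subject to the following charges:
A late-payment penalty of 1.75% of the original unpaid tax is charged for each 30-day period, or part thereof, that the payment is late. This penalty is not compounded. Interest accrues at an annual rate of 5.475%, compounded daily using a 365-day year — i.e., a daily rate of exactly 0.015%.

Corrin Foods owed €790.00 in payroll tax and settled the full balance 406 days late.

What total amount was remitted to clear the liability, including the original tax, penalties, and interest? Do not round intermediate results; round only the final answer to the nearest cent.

Penalty periods: ⌈406/30⌉ = 14; penalty = 14 × 1.75% × €790.00 = €193.55
Interest: €790.00 × ((1 + 0.00015)^406 − 1) = €790.00 × 0.06278778… = €49.6023…
Total = €790.00 + €193.5500 + €49.6023… = €1,033.15

€1,033.15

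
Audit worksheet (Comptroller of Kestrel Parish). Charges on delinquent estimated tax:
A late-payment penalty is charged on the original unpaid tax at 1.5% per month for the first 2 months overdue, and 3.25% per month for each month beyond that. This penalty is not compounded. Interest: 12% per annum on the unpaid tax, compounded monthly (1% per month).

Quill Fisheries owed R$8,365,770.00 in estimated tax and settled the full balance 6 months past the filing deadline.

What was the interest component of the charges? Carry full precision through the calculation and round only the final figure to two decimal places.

Interest: R$8,365,770.00 × ((1 + 0.01)^6 − 1) = R$8,365,770.00 × 0.0615202… = R$514,663.4303…

R$514,663.43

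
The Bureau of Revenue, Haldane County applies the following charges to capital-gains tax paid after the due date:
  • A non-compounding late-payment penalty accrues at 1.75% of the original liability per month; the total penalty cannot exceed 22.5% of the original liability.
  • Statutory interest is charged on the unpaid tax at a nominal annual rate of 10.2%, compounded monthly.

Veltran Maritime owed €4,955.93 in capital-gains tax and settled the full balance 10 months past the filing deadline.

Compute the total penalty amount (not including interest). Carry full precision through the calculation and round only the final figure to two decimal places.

€867.29

Penalty: 10 × 1.75% × €4,955.93 = €867.29… (below the 22.5% cap of €1,115.08…)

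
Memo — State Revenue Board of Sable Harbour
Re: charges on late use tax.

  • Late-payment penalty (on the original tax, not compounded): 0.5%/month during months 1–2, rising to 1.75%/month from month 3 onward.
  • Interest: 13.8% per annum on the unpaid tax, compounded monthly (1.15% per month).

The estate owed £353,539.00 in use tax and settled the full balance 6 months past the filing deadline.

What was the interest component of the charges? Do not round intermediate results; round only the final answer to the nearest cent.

£25,106.37

Interest: £353,539.00 × ((1 + 0.0115)^6 − 1) = £353,539.00 × 0.0710144… = £25,106.3709…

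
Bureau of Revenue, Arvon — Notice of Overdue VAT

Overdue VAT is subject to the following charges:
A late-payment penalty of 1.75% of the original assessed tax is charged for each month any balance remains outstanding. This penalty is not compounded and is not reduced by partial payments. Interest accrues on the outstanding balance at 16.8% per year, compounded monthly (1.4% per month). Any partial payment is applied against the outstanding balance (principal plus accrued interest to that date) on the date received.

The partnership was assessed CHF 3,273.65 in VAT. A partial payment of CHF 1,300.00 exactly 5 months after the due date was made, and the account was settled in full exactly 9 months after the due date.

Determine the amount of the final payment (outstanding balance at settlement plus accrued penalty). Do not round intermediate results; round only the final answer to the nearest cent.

Balance at month 5: CHF 3,273.6500 × (1 + 0.014)^5 = CHF 3,509.3123…
After CHF 1,300.00 payment: CHF 3,509.3123… − CHF 1,300.00 = CHF 2,209.3123…
Balance at month 9: CHF 2,209.3123… × (1 + 0.014)^4 = CHF 2,335.6563…
Penalty: 9 × 1.75% × CHF 3,273.65 = CHF 515.60…
Final settlement = outstanding balance + penalty = CHF 2,335.6563… + CHF 515.60… = CHF 2,851.26

CHF 2,851.26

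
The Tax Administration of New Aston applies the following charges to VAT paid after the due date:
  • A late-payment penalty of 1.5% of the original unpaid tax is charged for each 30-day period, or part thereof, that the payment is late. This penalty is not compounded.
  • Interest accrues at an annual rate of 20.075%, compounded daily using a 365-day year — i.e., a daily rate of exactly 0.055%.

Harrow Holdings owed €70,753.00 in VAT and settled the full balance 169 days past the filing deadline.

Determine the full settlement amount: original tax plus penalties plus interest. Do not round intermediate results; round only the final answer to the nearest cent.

€84,010.61

Penalty periods: ⌈169/30⌉ = 6; penalty = 6 × 1.5% × €70,753.00 = €6,367.77
Interest: €70,753.00 × ((1 + 0.00055)^169 − 1) = €70,753.00 × 0.09737882… = €6,889.8439…
Total = €70,753.00 + €6,367.7700 + €6,889.8439… = €84,010.61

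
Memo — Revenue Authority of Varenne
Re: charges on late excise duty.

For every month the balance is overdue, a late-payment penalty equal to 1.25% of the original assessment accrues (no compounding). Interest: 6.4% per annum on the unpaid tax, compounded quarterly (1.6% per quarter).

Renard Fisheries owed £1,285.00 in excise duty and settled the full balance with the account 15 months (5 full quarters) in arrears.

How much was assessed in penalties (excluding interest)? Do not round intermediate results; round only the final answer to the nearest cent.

£240.94

Late-payment penalty: 15 × 1.25% × £1,285.00 = £240.94…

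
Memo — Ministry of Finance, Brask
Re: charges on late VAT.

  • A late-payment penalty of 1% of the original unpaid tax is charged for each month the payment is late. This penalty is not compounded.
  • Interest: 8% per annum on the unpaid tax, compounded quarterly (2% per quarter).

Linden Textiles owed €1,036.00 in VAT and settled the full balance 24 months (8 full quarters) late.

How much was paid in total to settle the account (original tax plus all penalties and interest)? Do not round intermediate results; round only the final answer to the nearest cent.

€1,462.48

Late-payment penalty: 24 × 1% × €1,036.00 = €248.64
Interest: €1,036.00 × ((1 + 0.02)^8 − 1) = €1,036.00 × 0.1716594… = €177.8391…
Total = €1,036.00 + €248.6400 + €177.8391… = €1,462.48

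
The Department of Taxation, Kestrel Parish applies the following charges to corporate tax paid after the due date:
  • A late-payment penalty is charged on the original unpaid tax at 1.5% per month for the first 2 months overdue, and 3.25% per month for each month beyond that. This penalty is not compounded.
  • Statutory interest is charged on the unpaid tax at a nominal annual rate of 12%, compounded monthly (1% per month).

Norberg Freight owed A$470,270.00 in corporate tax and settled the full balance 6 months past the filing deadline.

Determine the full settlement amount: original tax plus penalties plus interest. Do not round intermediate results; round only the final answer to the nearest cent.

Penalty, months 1–2: 2 × 1.5% × A$470,270.00 = A$14,108.10
Penalty, months 3–6: 4 × 3.25% × A$470,270.00 = A$61,135.10
Interest: A$470,270.00 × ((1 + 0.01)^6 − 1) = A$470,270.00 × 0.0615202… = A$28,931.0812…
Total = A$470,270.00 + A$75,243.2000 + A$28,931.0812… = A$574,444.28

A$574,444.28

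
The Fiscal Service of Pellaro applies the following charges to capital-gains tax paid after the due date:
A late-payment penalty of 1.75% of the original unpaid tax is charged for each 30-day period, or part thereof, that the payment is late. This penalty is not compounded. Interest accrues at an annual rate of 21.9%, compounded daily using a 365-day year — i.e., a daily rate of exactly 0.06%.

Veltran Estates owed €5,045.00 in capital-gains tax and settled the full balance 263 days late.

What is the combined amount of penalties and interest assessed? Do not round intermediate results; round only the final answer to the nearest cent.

Penalty periods: ⌈263/30⌉ = 9; penalty = 9 × 1.75% × €5,045.00 = €794.59…
Interest: €5,045.00 × ((1 + 0.0006)^263 − 1) = €5,045.00 × 0.17087658… = €862.0723…
Penalties + interest = €794.5875 + €862.0723… = €1,656.66

€1,656.66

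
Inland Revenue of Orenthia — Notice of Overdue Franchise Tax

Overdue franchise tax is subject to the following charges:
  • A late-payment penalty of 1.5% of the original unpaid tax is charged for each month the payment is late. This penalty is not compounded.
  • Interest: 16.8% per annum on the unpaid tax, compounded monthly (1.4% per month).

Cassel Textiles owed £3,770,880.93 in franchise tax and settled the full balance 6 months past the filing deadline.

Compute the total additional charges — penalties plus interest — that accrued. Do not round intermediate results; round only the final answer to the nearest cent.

Late-payment penalty: 6 × 1.5% × £3,770,880.93 = £339,379.28…
Interest: £3,770,880.93 × ((1 + 0.014)^6 − 1) = £3,770,880.93 × 0.0869955… = £328,049.5191…
Penalties + interest = £339,379.2837 + £328,049.5191… = £667,428.80

£667,428.80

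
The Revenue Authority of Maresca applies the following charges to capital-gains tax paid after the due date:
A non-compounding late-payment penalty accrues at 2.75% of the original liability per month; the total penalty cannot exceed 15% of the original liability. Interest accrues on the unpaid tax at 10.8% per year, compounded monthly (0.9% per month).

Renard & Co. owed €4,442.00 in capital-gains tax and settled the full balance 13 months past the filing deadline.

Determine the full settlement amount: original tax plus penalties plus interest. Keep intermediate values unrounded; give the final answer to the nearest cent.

€5,657.03

Penalty (uncapped): 13 × 2.75% × €4,442.00 = €1,588.02…; cap = 15% × €4,442.00 = €666.30 → penalty = €666.30
Interest: €4,442.00 × ((1 + 0.009)^13 − 1) = €4,442.00 × 0.1235313… = €548.7259…
Total = €4,442.00 + €666.3000 + €548.7259… = €5,657.03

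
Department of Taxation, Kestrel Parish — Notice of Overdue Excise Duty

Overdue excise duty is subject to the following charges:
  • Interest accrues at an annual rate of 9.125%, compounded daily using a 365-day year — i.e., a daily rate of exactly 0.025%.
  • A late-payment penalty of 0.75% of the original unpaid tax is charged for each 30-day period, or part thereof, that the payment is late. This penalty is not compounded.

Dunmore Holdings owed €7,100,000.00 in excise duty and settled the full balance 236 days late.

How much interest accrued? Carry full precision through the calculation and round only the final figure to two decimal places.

Interest: €7,100,000.00 × ((1 + 0.00025)^236 − 1) = €7,100,000.00 × 0.06076742… = €431,448.6739…

€431,448.67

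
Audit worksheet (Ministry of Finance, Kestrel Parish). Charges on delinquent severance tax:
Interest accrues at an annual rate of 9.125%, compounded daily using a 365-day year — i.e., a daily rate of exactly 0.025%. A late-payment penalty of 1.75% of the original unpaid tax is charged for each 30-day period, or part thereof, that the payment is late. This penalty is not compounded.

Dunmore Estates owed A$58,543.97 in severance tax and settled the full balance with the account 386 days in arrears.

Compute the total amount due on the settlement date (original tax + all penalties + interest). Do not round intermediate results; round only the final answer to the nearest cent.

Penalty periods: ⌈386/30⌉ = 13; penalty = 13 × 1.75% × A$58,543.97 = A$13,318.75…
Interest: A$58,543.97 × ((1 + 0.00025)^386 − 1) = A$58,543.97 × 0.10129630… = A$5,930.2875…
Total = A$58,543.97 + A$13,318.7532… + A$5,930.2875… = A$77,793.01

A$77,793.01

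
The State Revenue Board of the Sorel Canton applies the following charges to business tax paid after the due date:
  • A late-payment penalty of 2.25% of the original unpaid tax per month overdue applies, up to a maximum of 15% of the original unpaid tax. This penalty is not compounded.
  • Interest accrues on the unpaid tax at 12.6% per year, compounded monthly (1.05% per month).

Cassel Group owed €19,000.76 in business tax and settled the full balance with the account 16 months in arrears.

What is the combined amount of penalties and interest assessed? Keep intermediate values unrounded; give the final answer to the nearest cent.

€6,306.37

Penalty (uncapped): 16 × 2.25% × €19,000.76 = €6,840.27…; cap = 15% × €19,000.76 = €2,850.11… → penalty = €2,850.11…
Interest: €19,000.76 × ((1 + 0.0105)^16 − 1) = €19,000.76 × 0.1819010… = €3,456.2565…
Penalties + interest = €2,850.1140 + €3,456.2565… = €6,306.37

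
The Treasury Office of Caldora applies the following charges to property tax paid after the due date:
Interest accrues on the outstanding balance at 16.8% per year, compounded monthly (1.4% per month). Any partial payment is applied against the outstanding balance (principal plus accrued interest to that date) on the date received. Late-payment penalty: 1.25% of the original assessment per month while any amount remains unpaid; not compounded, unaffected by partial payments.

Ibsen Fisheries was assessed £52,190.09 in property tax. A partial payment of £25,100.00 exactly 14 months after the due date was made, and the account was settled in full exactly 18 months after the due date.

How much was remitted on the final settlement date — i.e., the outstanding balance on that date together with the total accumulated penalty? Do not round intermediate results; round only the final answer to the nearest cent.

£52,237.69

Balance at month 14: £52,190.0900 × (1 + 0.014)^14 = £63,404.4027…
After £25,100.00 payment: £63,404.4027… − £25,100.00 = £38,304.4027…
Balance at month 18: £38,304.4027… × (1 + 0.014)^4 = £40,494.9171…
Penalty: 18 × 1.25% × £52,190.09 = £11,742.77…
Final settlement = outstanding balance + penalty = £40,494.9171… + £11,742.77… = £52,237.69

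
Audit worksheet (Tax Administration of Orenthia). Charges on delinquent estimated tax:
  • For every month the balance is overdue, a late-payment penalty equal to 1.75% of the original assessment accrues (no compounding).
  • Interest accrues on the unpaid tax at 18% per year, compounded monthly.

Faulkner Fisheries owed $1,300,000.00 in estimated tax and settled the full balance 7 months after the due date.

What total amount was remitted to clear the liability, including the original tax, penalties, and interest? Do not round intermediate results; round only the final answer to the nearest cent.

$1,602,048.39

Late-payment penalty = 1.75% × $1,300,000.00 × 7 mo = $159,250.00
Interest (18%/yr ÷ 12 = 1.5%/month): $1,300,000.00 × ((1 + 0.015)^7 − 1) = $142,798.3868…
Total = $1,300,000.00 + $159,250.0000 + $142,798.3868… = $1,602,048.39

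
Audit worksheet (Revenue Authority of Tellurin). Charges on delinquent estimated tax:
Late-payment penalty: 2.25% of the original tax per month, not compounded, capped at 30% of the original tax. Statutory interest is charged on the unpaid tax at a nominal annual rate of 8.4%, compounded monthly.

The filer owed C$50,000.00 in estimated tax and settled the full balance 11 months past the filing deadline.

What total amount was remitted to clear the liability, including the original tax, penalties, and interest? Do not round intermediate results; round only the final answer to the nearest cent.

Penalty: 11 × 2.25% × C$50,000.00 = C$12,375.00 (below the 30% cap of C$15,000.00)
Interest (8.4%/yr ÷ 12 = 0.7%/month): C$50,000.00 × ((1 + 0.007)^11 − 1) = C$3,987.6198…
Total = C$50,000.00 + C$12,375.0000 + C$3,987.6198… = C$66,362.62

C$66,362.62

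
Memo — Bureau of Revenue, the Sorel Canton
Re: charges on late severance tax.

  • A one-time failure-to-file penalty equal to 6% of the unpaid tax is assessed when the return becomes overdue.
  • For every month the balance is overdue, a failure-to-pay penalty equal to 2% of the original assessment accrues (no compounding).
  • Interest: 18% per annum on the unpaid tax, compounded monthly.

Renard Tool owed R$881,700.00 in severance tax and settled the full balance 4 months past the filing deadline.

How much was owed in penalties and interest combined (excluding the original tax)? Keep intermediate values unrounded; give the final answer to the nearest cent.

R$177,542.24

Failure-to-file penalty: 6% × R$881,700.00 = R$52,902.00
Failure-to-pay penalty = 2% × R$881,700.00 × 4 mo = R$70,536.00
Interest (18%/yr ÷ 12 = 1.5%/month): R$881,700.00 × ((1 + 0.015)^4 − 1) = R$54,104.2426…
Penalties + interest = R$123,438.0000 + R$54,104.2426… = R$177,542.24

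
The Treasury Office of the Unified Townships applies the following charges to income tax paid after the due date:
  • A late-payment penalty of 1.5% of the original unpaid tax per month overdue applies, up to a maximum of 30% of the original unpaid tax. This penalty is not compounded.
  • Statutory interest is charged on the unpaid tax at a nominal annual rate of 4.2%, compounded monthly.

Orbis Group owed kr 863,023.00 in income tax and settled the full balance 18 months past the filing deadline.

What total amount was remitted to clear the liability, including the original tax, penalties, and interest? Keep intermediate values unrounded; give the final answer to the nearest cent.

kr 1,152,057.77

Penalty: 18 × 1.5% × kr 863,023.00 = kr 233,016.21 (below the 30% cap of kr 258,906.90)
Interest (4.2%/yr ÷ 12 = 0.35%/month): kr 863,023.00 × ((1 + 0.0035)^18 − 1) = kr 56,018.5638…
Total = kr 863,023.00 + kr 233,016.2100 + kr 56,018.5638… = kr 1,152,057.77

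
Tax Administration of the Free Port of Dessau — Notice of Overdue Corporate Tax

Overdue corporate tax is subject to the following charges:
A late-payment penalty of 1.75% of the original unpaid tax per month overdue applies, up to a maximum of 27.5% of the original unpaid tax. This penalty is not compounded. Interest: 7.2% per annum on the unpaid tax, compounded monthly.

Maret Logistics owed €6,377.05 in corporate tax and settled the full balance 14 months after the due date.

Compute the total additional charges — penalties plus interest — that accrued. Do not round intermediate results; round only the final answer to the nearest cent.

€2,119.45

Penalty: 14 × 1.75% × €6,377.05 = €1,562.38… (below the 27.5% cap of €1,753.69…)
Interest (7.2%/yr ÷ 12 = 0.6%/month): €6,377.05 × ((1 + 0.006)^14 − 1) = €557.0732…
Penalties + interest = €1,562.3773… + €557.0732… = €2,119.45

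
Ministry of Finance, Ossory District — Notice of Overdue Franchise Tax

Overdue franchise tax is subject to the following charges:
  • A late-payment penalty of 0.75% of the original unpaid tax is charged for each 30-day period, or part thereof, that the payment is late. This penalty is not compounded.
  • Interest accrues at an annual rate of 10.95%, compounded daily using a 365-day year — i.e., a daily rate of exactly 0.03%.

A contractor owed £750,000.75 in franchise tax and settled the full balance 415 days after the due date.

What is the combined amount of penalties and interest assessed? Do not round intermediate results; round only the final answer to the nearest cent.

Penalty periods: ⌈415/30⌉ = 14; penalty = 14 × 0.75% × £750,000.75 = £78,750.08…
Interest: £750,000.75 × ((1 + 0.0003)^415 − 1) = £750,000.75 × 0.13256087… = £99,420.7549…
Penalties + interest = £78,750.0788… + £99,420.7549… = £178,170.83

£178,170.83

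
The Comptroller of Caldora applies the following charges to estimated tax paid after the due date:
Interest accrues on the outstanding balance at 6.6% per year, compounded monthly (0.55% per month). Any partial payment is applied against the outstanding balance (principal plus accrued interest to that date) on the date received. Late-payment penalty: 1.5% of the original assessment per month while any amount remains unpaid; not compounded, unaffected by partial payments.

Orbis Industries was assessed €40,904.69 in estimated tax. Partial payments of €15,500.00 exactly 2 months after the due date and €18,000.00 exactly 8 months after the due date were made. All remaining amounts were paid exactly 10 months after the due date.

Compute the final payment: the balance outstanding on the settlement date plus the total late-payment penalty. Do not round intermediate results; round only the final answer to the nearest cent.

€14,952.84

Balance at month 2: €40,904.6900 × (1 + 0.0055)^2 = €41,355.8790…
After €15,500.00 payment: €41,355.8790… − €15,500.00 = €25,855.8790…
Balance at month 8: €25,855.8790… × (1 + 0.0055)^6 = €26,720.9415…
After €18,000.00 payment: €26,720.9415… − €18,000.00 = €8,720.9415…
Balance at month 10: €8,720.9415… × (1 + 0.0055)^2 = €8,817.1356…
Penalty: 10 × 1.5% × €40,904.69 = €6,135.70…
Final settlement = outstanding balance + penalty = €8,817.1356… + €6,135.70… = €14,952.84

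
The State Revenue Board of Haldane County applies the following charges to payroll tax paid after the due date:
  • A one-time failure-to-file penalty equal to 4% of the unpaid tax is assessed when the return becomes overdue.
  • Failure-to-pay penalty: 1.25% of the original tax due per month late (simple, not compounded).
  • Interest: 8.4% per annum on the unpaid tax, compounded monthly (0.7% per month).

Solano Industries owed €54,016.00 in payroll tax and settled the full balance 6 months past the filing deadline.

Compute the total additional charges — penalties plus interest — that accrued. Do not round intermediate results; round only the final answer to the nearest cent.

Failure-to-file penalty: 4% × €54,016.00 = €2,160.64
Failure-to-pay penalty: 6 × 1.25% × €54,016.00 = €4,051.20
Interest: €54,016.00 × ((1 + 0.007)^6 − 1) = €54,016.00 × 0.0427419… = €2,308.7463…
Penalties + interest = €6,211.8400 + €2,308.7463… = €8,520.59

€8,520.59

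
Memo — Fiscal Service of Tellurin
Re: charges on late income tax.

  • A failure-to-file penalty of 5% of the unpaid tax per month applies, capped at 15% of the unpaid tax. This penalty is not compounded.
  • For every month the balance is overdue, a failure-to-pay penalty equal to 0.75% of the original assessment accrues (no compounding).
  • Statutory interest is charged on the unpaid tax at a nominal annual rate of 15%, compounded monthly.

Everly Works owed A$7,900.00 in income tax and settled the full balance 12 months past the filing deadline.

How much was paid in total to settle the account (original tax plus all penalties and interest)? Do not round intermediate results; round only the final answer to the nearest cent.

A$11,065.96

Failure-to-file: 12 × 5% × A$7,900.00 = A$4,740.00, capped at 15% × A$7,900.00 = A$1,185.00
Failure-to-pay penalty: 12 × 0.75% × A$7,900.00 = A$711.00
Interest (15%/yr ÷ 12 = 1.25%/month): A$7,900.00 × ((1 + 0.0125)^12 − 1) = A$1,269.9607…
Total = A$7,900.00 + A$1,896.0000 + A$1,269.9607… = A$11,065.96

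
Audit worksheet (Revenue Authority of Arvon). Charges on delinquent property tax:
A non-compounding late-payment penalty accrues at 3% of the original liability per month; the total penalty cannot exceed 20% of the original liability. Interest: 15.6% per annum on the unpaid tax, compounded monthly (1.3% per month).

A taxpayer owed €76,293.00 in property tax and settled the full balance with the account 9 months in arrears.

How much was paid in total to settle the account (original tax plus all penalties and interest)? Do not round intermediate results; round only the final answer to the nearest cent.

€100,956.41

Penalty (uncapped): 9 × 3% × €76,293.00 = €20,599.11; cap = 20% × €76,293.00 = €15,258.60 → penalty = €15,258.60
Interest: €76,293.00 × ((1 + 0.013)^9 − 1) = €76,293.00 × 0.1232722… = €9,404.8055…
Total = €76,293.00 + €15,258.6000 + €9,404.8055… = €100,956.41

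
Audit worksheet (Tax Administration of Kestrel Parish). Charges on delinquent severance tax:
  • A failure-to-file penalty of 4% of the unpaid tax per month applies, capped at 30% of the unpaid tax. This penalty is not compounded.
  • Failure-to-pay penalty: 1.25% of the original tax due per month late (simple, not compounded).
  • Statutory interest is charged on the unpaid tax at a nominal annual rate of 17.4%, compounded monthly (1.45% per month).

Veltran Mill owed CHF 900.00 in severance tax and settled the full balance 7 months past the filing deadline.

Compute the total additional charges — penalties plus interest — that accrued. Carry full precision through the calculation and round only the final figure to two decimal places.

Failure-to-file: 7 × 4% × CHF 900.00 = CHF 252.00 (under the 30% cap)
Failure-to-pay penalty = 1.25% × CHF 900.00 × 7 mo = CHF 78.75
Interest: CHF 900.00 × ((1 + 0.0145)^7 − 1) = CHF 900.00 × 0.1060235… = CHF 95.4212…
Penalties + interest = CHF 330.7500 + CHF 95.4212… = CHF 426.17

CHF 426.17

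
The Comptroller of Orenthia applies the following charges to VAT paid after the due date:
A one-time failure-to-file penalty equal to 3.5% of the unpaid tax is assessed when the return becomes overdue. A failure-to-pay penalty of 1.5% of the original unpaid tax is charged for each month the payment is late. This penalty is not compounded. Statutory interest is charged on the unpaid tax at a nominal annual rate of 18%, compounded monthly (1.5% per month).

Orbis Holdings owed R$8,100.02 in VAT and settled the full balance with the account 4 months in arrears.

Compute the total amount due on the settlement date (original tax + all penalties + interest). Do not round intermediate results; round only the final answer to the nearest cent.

R$9,366.57

Failure-to-file penalty: 3.5% × R$8,100.02 = R$283.50…
Failure-to-pay penalty: 4 × 1.5% × R$8,100.02 = R$486.00…
Interest: R$8,100.02 × ((1 + 0.015)^4 − 1) = R$8,100.02 × 0.0613636… = R$497.0460…
Total = R$8,100.02 + R$769.5019 + R$497.0460… = R$9,366.57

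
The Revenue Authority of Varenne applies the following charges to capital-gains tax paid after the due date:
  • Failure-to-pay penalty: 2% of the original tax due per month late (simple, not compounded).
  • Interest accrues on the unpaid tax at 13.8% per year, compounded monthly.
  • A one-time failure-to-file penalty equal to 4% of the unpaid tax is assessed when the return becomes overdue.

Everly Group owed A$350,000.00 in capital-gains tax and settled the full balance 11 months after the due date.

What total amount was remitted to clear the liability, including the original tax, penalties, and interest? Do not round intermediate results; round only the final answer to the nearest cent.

Failure-to-file penalty: 4% × A$350,000.00 = A$14,000.00
Failure-to-pay penalty = 2% × A$350,000.00 × 11 mo = A$77,000.00
Interest (13.8%/yr ÷ 12 = 1.15%/month): A$350,000.00 × ((1 + 0.0115)^11 − 1) = A$46,910.6960…
Total = A$350,000.00 + A$91,000.0000 + A$46,910.6960… = A$487,910.70

A$487,910.70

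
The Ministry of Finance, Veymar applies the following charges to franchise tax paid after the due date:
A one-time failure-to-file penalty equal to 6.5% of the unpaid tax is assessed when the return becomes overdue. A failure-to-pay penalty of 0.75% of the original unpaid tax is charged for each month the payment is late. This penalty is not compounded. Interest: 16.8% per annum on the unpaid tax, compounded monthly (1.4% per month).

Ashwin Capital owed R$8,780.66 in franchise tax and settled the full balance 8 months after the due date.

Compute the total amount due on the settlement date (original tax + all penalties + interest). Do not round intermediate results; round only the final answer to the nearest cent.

R$10,911.24

Failure-to-file penalty: 6.5% × R$8,780.66 = R$570.74…
Failure-to-pay penalty = 0.75% × R$8,780.66 × 8 mo = R$526.84…
Interest: R$8,780.66 × ((1 + 0.014)^8 − 1) = R$8,780.66 × 0.1176444… = R$1,032.9953…
Total = R$8,780.66 + R$1,097.5825 + R$1,032.9953… = R$10,911.24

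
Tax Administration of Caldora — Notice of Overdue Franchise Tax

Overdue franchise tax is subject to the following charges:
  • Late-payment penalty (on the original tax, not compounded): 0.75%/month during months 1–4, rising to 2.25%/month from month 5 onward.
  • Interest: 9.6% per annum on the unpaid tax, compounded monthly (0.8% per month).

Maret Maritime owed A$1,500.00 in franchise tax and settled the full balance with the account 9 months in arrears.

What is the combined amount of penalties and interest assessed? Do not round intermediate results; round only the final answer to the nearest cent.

A$325.27

Penalty, months 1–4: 4 × 0.75% × A$1,500.00 = A$45.00
Penalty, months 5–9: 5 × 2.25% × A$1,500.00 = A$168.75
Interest: A$1,500.00 × ((1 + 0.008)^9 − 1) = A$1,500.00 × 0.0743475… = A$111.5213…
Penalties + interest = A$213.7500 + A$111.5213… = A$325.27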